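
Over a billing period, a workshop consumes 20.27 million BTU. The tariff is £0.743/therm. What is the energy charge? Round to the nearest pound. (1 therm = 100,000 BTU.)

20.27 million BTU × (10 therm/million BTU) = 202.7 therm
Cost = 202.7 therm × £0.743/therm = £150.61 ≈ £151

£151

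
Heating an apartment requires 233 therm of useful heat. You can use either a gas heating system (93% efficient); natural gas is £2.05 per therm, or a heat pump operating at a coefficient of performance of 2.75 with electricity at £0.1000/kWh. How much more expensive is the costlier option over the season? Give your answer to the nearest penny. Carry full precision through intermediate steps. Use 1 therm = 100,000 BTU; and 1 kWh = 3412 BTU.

Heat load = 233 therm × 100,000 = 23,300,000 BTU
Gas: input = 23,300,000 / 0.93 = 25,053,763 BTU = 250.5 therm → 250.5 × £2.05 = £513.60
Heat pump: 23,300,000 BTU / 3412 = 6,829 kWh heat; / 2.75 = 2,483 kWh in → × £0.1000 = £248.32
Difference = |£513.60 − £248.32| = £265.28

£265.28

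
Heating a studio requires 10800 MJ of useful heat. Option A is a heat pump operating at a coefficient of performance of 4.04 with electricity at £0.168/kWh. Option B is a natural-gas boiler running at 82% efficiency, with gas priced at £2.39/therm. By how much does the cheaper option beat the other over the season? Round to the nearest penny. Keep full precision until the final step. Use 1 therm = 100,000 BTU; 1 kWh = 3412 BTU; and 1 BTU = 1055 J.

Heat load = 10800 MJ = 10,800,000,000 J / 1055 = 10,236,967 BTU
Gas: input = 10,236,967 / 0.82 = 12,484,106 BTU = 124.8 therm → 124.8 × £2.39 = £298.37
Heat pump: 10,236,967 BTU / 3412 = 3,000 kWh heat; / 4.04 = 742.6 kWh in → × £0.168 = £124.76
Difference = |£298.37 − £124.76| = £173.61

£173.61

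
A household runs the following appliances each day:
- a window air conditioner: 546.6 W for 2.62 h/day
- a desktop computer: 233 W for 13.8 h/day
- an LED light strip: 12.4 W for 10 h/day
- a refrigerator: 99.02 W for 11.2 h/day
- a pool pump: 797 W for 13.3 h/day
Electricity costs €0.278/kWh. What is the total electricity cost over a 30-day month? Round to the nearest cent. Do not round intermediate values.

€137.45

window air conditioner: 546.6 W × 2.62 h × 30 d = 42,963 Wh = 42.96 kWh
desktop computer: 233 W × 13.8 h × 30 d = 96,462 Wh = 96.46 kWh
LED light strip: 12.4 W × 10 h × 30 d = 3,720 Wh = 3.72 kWh
refrigerator: 99.02 W × 11.2 h × 30 d = 33,271 Wh = 33.27 kWh
pool pump: 797 W × 13.3 h × 30 d = 318,003 Wh = 318 kWh
Total energy = 42.96 + 96.46 + 3.72 + 33.27 + 318 = 494.4 kWh
Cost = 494.4 kWh × €0.278 = €137.45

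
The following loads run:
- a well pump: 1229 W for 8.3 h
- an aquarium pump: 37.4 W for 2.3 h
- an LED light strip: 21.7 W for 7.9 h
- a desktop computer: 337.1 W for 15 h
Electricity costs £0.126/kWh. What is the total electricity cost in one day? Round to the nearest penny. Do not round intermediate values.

well pump: 1229 W × 8.3 h = 10,201 Wh = 10.2 kWh
aquarium pump: 37.4 W × 2.3 h = 86 Wh = 0.08602 kWh
LED light strip: 21.7 W × 7.9 h = 171 Wh = 0.1714 kWh
desktop computer: 337.1 W × 15 h = 5,056 Wh = 5.056 kWh
Total energy = 10.2 + 0.08602 + 0.1714 + 5.056 = 15.51 kWh
Cost = 15.51 kWh × £0.126 = £1.95

£1.95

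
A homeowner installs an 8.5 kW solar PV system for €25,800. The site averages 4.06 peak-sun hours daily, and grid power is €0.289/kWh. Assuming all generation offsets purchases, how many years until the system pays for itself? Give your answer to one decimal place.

Daily generation = 8.5 kW × 4.06 h = 34.51 kWh
Annual generation = 34.51 × 365 = 12596 kWh
Annual savings = 12596 × €0.289 = €3,640.29
Payback = €25,800 / €3,640.29 = 7.09 years

7.1 years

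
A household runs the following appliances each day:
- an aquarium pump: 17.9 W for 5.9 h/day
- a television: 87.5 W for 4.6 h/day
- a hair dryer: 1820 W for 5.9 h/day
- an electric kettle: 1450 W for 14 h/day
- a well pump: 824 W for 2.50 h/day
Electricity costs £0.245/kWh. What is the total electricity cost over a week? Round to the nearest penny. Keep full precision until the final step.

£57.63

aquarium pump: 17.9 W × 5.9 h × 7 d = 739 Wh = 0.7393 kWh
television: 87.5 W × 4.6 h × 7 d = 2,817 Wh = 2.817 kWh
hair dryer: 1820 W × 5.9 h × 7 d = 75,166 Wh = 75.17 kWh
electric kettle: 1450 W × 14 h × 7 d = 142,100 Wh = 142.1 kWh
well pump: 824 W × 2.50 h × 7 d = 14,420 Wh = 14.42 kWh
Total energy = 0.7393 + 2.817 + 75.17 + 142.1 + 14.42 = 235.2 kWh
Cost = 235.2 kWh × £0.245 = £57.63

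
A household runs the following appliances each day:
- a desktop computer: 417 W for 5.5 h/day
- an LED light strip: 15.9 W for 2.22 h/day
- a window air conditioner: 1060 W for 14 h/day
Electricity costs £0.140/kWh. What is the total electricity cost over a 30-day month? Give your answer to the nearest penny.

£72.11

desktop computer: 417 W × 5.5 h × 30 d = 68,805 Wh = 68.81 kWh
LED light strip: 15.9 W × 2.22 h × 30 d = 1,059 Wh = 1.059 kWh
window air conditioner: 1060 W × 14 h × 30 d = 445,200 Wh = 445.2 kWh
Total energy = 68.81 + 1.059 + 445.2 = 515.1 kWh
Cost = 515.1 kWh × £0.140 = £72.11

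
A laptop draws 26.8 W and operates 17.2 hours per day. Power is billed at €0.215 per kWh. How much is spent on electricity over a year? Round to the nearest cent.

Energy = 26.8 W × 17.2 h/day × 365 days = 168,250 Wh = 168.3 kWh
Cost = 168.3 kWh × €0.215/kWh = €36.17

€36.17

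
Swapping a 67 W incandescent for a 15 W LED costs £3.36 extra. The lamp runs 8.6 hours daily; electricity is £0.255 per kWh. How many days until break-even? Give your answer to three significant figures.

29.5 days

Power saved = 67 − 15 = 52 W
Daily energy saved = 52 W × 8.6 h = 447.2 Wh = 0.4472 kWh
Daily savings = 0.4472 × £0.255 = £0.1140
Payback = £3.36 / £0.1140 per day = 29.46 days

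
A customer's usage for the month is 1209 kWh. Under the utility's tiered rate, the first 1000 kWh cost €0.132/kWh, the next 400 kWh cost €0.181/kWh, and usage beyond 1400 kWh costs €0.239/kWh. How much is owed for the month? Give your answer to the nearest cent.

First 1000 kWh × €0.132 = €132.00
Next 209 kWh × €0.181 = €37.83
Remaining tier: 0 kWh (not reached)
Total = €169.83

€169.83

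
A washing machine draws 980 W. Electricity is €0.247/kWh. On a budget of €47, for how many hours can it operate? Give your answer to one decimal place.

Energy budget = €47 / €0.247 per kWh = 190.3 kWh = 190,283 Wh
Runtime = 190,283 Wh / 980 W = 194.2 h

194.2 h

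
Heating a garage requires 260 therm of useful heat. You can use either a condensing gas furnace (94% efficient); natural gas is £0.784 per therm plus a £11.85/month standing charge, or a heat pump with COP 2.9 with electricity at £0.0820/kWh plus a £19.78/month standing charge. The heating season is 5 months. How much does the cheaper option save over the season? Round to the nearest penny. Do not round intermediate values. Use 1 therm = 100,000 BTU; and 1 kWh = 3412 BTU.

£38.27

Heat load = 260 therm × 100,000 = 26,000,000 BTU
Gas: input = 26,000,000 / 0.94 = 27,659,574 BTU = 276.6 therm → 276.6 × £0.784 = £216.85; + 5 × £11.85 standing = £276.10
Heat pump: 26,000,000 BTU / 3412 = 7,620 kWh heat; / 2.9 = 2,628 kWh in → × £0.0820 = £215.47; + 5 × £19.78 standing = £314.37
Difference = |£276.10 − £314.37| = £38.27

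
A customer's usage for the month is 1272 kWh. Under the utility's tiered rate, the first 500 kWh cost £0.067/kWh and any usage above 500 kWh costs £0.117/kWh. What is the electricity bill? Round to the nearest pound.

£124

First 500 kWh × £0.067 = £33.50
Remaining 772 kWh × £0.117 = £90.32
Total = £123.82 ≈ £124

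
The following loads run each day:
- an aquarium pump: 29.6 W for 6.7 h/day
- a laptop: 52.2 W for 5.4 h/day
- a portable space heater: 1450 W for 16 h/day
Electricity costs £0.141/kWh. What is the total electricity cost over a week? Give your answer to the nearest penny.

£23.37

aquarium pump: 29.6 W × 6.7 h × 7 d = 1,388 Wh = 1.388 kWh
laptop: 52.2 W × 5.4 h × 7 d = 1,973 Wh = 1.973 kWh
portable space heater: 1450 W × 16 h × 7 d = 162,400 Wh = 162.4 kWh
Total energy = 1.388 + 1.973 + 162.4 = 165.8 kWh
Cost = 165.8 kWh × £0.141 = £23.37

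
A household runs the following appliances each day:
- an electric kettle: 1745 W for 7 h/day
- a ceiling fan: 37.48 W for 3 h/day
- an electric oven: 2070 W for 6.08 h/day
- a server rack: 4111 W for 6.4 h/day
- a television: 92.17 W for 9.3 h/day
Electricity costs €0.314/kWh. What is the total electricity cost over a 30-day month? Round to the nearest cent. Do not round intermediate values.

€490.60

electric kettle: 1745 W × 7 h × 30 d = 366,450 Wh = 366.4 kWh
ceiling fan: 37.48 W × 3 h × 30 d = 3,373 Wh = 3.373 kWh
electric oven: 2070 W × 6.08 h × 30 d = 377,568 Wh = 377.6 kWh
server rack: 4111 W × 6.4 h × 30 d = 789,312 Wh = 789.3 kWh
television: 92.17 W × 9.3 h × 30 d = 25,715 Wh = 25.72 kWh
Total energy = 366.4 + 3.373 + 377.6 + 789.3 + 25.72 = 1,562 kWh
Cost = 1,562 kWh × €0.314 = €490.60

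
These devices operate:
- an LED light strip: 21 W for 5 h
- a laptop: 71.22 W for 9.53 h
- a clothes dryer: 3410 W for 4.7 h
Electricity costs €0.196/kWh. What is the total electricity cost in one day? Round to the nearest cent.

LED light strip: 21 W × 5 h = 105 Wh = 0.105 kWh
laptop: 71.22 W × 9.53 h = 679 Wh = 0.6787 kWh
clothes dryer: 3410 W × 4.7 h = 16,027 Wh = 16.03 kWh
Total energy = 0.105 + 0.6787 + 16.03 = 16.81 kWh
Cost = 16.81 kWh × €0.196 = €3.29

€3.29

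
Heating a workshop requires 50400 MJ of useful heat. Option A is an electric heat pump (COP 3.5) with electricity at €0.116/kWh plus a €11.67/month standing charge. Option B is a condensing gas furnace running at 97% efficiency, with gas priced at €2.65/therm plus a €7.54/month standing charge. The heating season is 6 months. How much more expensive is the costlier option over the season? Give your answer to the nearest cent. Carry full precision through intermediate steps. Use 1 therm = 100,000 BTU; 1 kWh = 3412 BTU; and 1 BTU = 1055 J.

Heat load = 50400 MJ = 50,400,000,000 J / 1055 = 47,772,512 BTU
Gas: input = 47,772,512 / 0.97 = 49,250,012 BTU = 492.5 therm → 492.5 × €2.65 = €1,305.13; + 6 × €7.54 standing = €1,350.37
Heat pump: 47,772,512 BTU / 3412 = 14,000 kWh heat; / 3.5 = 4,000 kWh in → × €0.116 = €464.04; + 6 × €11.67 standing = €534.06
Difference = |€1,350.37 − €534.06| = €816.30

€816.30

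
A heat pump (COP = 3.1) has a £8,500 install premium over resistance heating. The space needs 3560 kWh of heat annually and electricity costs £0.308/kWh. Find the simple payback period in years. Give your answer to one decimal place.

11.4 years

Resistance: 3560 kWh × £0.308 = £1,096.48/yr
Heat pump: 3560 / 3.1 = 1148 kWh in → × £0.308 = £353.70/yr
Annual savings = £742.78
Payback = £8,500 / £742.78 = 11.4 years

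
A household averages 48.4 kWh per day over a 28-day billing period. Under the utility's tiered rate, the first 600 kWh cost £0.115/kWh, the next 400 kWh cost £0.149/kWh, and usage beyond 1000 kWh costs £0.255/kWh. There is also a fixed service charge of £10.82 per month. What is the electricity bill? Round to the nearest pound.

£230

Usage = 48.4 kWh/day × 28 days = 1355.2 kWh
First 600 kWh × £0.115 = £69.00
Next 400 kWh × £0.149 = £59.60
Remaining 355.2 kWh × £0.255 = £90.58
Energy charge = £219.18; + service £10.82 = £230.00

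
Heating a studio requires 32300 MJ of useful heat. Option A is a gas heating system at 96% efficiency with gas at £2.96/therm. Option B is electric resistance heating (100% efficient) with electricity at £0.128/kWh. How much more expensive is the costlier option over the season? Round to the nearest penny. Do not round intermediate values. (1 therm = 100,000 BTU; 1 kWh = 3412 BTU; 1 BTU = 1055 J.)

Heat load = 32300 MJ = 32,300,000,000 J / 1055 = 30,616,114 BTU
Gas: input = 30,616,114 / 0.96 = 31,891,785 BTU = 318.9 therm → 318.9 × £2.96 = £944.00
Electric: 30,616,114 BTU / 3412 = 8,973 kWh → × £0.128 = £1,148.55
Difference = |£944.00 − £1,148.55| = £204.56

£204.56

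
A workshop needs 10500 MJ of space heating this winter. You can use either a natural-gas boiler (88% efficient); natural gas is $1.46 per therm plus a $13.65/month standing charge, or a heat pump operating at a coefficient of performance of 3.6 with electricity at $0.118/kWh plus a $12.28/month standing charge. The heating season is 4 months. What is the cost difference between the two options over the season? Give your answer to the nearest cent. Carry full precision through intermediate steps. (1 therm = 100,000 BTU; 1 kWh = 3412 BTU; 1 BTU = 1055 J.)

Heat load = 10500 MJ = 10,500,000,000 J / 1055 = 9,952,607 BTU
Gas: input = 9,952,607 / 0.88 = 11,309,780 BTU = 113.1 therm → 113.1 × $1.46 = $165.12; + 4 × $13.65 standing = $219.72
Heat pump: 9,952,607 BTU / 3412 = 2,917 kWh heat; / 3.6 = 810.3 kWh in → × $0.118 = $95.61; + 4 × $12.28 standing = $144.73
Difference = |$219.72 − $144.73| = $74.99

$74.99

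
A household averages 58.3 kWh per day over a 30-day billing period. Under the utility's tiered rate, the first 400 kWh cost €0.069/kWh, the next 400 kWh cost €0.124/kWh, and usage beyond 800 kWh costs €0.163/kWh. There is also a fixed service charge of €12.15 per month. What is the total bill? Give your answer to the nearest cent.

€244.04

Usage = 58.3 kWh/day × 30 days = 1749 kWh
First 400 kWh × €0.069 = €27.60
Next 400 kWh × €0.124 = €49.60
Remaining 949 kWh × €0.163 = €154.69
Energy charge = €231.89; + service €12.15 = €244.04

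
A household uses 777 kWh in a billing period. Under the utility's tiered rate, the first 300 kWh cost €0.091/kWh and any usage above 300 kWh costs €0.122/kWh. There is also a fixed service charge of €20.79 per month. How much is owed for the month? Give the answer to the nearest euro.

€106

First 300 kWh × €0.091 = €27.30
Remaining 477 kWh × €0.122 = €58.19
Energy charge = €85.49; + service €20.79 = €106.28 ≈ €106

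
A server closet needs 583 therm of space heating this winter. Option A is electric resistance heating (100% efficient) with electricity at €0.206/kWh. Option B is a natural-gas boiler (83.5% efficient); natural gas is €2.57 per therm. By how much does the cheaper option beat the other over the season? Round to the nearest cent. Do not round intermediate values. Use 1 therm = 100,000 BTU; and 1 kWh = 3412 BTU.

Heat load = 583 therm × 100,000 = 58,300,000 BTU
Gas: input = 58,300,000 / 0.835 = 69,820,359 BTU = 698.2 therm → 698.2 × €2.57 = €1,794.38
Electric: 58,300,000 BTU / 3412 = 17,090 kWh → × €0.206 = €3,519.87
Difference = |€1,794.38 − €3,519.87| = €1,725.49

€1725.49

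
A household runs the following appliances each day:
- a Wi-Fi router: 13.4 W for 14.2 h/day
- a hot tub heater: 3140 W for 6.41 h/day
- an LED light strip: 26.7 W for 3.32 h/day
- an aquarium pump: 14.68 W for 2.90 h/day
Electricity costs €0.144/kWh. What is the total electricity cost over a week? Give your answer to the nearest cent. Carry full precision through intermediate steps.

Wi-Fi router: 13.4 W × 14.2 h × 7 d = 1,332 Wh = 1.332 kWh
hot tub heater: 3140 W × 6.41 h × 7 d = 140,892 Wh = 140.9 kWh
LED light strip: 26.7 W × 3.32 h × 7 d = 621 Wh = 0.6205 kWh
aquarium pump: 14.68 W × 2.90 h × 7 d = 298 Wh = 0.298 kWh
Total energy = 1.332 + 140.9 + 0.6205 + 0.298 = 143.1 kWh
Cost = 143.1 kWh × €0.144 = €20.61

€20.61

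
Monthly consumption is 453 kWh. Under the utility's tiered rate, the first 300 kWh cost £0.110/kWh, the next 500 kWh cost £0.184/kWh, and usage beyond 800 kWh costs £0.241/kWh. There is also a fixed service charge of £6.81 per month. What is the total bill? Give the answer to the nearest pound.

First 300 kWh × £0.110 = £33.00
Next 153 kWh × £0.184 = £28.15
Remaining tier: 0 kWh (not reached)
Energy charge = £61.15; + service £6.81 = £67.96 ≈ £68

£68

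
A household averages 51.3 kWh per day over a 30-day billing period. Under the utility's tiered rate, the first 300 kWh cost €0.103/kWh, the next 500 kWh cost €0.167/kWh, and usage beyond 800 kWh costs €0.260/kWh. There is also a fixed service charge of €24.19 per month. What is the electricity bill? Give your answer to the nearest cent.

Usage = 51.3 kWh/day × 30 days = 1539 kWh
First 300 kWh × €0.103 = €30.90
Next 500 kWh × €0.167 = €83.50
Remaining 739 kWh × €0.260 = €192.14
Energy charge = €306.54; + service €24.19 = €330.73

€330.73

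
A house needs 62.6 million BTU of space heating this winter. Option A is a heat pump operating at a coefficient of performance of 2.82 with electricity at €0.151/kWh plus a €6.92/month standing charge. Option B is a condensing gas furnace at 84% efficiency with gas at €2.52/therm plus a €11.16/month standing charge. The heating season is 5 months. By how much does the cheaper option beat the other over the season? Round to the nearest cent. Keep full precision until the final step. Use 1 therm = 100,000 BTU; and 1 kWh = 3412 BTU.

Heat load = 62.6 × 10⁶ BTU = 62,600,000 BTU
Gas: input = 62,600,000 / 0.84 = 74,523,810 BTU = 745.2 therm → 745.2 × €2.52 = €1,878.00; + 5 × €11.16 standing = €1,933.80
Heat pump: 62,600,000 BTU / 3412 = 18,350 kWh heat; / 2.82 = 6,506 kWh in → × €0.151 = €982.41; + 5 × €6.92 standing = €1,017.01
Difference = |€1,933.80 − €1,017.01| = €916.79

€916.79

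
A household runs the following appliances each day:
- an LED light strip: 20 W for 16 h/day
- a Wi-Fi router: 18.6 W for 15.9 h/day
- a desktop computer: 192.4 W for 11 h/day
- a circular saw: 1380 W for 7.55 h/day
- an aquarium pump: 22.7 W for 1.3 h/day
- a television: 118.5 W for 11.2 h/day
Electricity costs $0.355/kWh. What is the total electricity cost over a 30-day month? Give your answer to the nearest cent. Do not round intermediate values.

LED light strip: 20 W × 16 h × 30 d = 9,600 Wh = 9.6 kWh
Wi-Fi router: 18.6 W × 15.9 h × 30 d = 8,872 Wh = 8.872 kWh
desktop computer: 192.4 W × 11 h × 30 d = 63,492 Wh = 63.49 kWh
circular saw: 1380 W × 7.55 h × 30 d = 312,570 Wh = 312.6 kWh
aquarium pump: 22.7 W × 1.3 h × 30 d = 885 Wh = 0.8853 kWh
television: 118.5 W × 11.2 h × 30 d = 39,816 Wh = 39.82 kWh
Total energy = 9.6 + 8.872 + 63.49 + 312.6 + 0.8853 + 39.82 = 435.2 kWh
Cost = 435.2 kWh × $0.355 = $154.51

$154.51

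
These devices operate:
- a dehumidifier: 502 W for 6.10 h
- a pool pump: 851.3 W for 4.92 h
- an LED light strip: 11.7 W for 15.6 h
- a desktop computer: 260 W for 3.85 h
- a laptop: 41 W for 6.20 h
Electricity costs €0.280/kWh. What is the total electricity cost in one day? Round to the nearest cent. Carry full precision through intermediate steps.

dehumidifier: 502 W × 6.10 h = 3,062 Wh = 3.062 kWh
pool pump: 851.3 W × 4.92 h = 4,188 Wh = 4.188 kWh
LED light strip: 11.7 W × 15.6 h = 183 Wh = 0.1825 kWh
desktop computer: 260 W × 3.85 h = 1,001 Wh = 1.001 kWh
laptop: 41 W × 6.20 h = 254 Wh = 0.2542 kWh
Total energy = 3.062 + 4.188 + 0.1825 + 1.001 + 0.2542 = 8.688 kWh
Cost = 8.688 kWh × €0.280 = €2.43

€2.43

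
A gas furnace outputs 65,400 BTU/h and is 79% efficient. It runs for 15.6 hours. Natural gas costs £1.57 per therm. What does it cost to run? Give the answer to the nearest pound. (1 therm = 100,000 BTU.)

£20

Heat delivered = 65,400 BTU/h × 15.6 h = 1,020,240 BTU
Gas input = 1,020,240 / 0.79 = 1,291,443 BTU
= 1,291,443 / 100,000 = 12.91 therm
Cost = 12.91 × £1.57/therm = £20.28 ≈ £20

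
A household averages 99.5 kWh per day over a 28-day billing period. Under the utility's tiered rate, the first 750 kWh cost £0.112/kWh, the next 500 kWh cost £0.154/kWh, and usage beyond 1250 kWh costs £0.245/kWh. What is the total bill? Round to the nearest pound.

£537

Usage = 99.5 kWh/day × 28 days = 2786 kWh
First 750 kWh × £0.112 = £84.00
Next 500 kWh × £0.154 = £77.00
Remaining 1536 kWh × £0.245 = £376.32
Total = £537.32 ≈ £537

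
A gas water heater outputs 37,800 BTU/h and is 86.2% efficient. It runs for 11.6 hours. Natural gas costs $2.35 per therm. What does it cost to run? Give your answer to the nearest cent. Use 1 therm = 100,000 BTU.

$11.95

Heat delivered = 37,800 BTU/h × 11.6 h = 438,480 BTU
Gas input = 438,480 / 0.862 = 508,677 BTU
= 508,677 / 100,000 = 5.087 therm
Cost = 5.087 × $2.35/therm = $11.95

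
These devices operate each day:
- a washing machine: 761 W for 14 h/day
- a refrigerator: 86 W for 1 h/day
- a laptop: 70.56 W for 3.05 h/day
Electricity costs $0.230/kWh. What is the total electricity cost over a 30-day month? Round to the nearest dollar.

$76

washing machine: 761 W × 14 h × 30 d = 319,620 Wh = 319.6 kWh
refrigerator: 86 W × 1 h × 30 d = 2,580 Wh = 2.58 kWh
laptop: 70.56 W × 3.05 h × 30 d = 6,456 Wh = 6.456 kWh
Total energy = 319.6 + 2.58 + 6.456 = 328.7 kWh
Cost = 328.7 kWh × $0.230 = $75.59 ≈ $76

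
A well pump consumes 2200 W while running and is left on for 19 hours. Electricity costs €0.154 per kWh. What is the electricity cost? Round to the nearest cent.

€6.44

Energy = 2200 W × 19 h = 41,800 Wh = 41.8 kWh
Cost = 41.8 kWh × €0.154/kWh = €6.44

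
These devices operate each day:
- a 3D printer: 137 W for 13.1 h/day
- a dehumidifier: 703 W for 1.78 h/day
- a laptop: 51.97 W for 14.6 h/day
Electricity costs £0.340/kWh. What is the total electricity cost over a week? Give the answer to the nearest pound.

3D printer: 137 W × 13.1 h × 7 d = 12,563 Wh = 12.56 kWh
dehumidifier: 703 W × 1.78 h × 7 d = 8,759 Wh = 8.759 kWh
laptop: 51.97 W × 14.6 h × 7 d = 5,311 Wh = 5.311 kWh
Total energy = 12.56 + 8.759 + 5.311 = 26.63 kWh
Cost = 26.63 kWh × £0.340 = £9.06 ≈ £9

£9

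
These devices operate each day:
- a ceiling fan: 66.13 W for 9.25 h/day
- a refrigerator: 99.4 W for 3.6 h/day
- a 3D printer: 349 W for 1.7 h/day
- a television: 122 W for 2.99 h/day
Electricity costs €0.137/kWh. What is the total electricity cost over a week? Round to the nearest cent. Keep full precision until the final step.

€1.85

ceiling fan: 66.13 W × 9.25 h × 7 d = 4,282 Wh = 4.282 kWh
refrigerator: 99.4 W × 3.6 h × 7 d = 2,505 Wh = 2.505 kWh
3D printer: 349 W × 1.7 h × 7 d = 4,153 Wh = 4.153 kWh
television: 122 W × 2.99 h × 7 d = 2,553 Wh = 2.553 kWh
Total energy = 4.282 + 2.505 + 4.153 + 2.553 = 13.49 kWh
Cost = 13.49 kWh × €0.137 = €1.85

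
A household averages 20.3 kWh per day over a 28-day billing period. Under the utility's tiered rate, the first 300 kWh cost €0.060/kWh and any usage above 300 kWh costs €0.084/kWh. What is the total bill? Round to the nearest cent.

€40.55

Usage = 20.3 kWh/day × 28 days = 568.4 kWh
First 300 kWh × €0.060 = €18.00
Remaining 268.4 kWh × €0.084 = €22.55
Total = €40.55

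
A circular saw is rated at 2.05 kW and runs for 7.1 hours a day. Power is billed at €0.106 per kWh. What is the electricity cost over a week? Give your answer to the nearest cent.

€10.80

Energy = 2050 W × 7.1 h/day × 7 days = 101,885 Wh = 101.9 kWh
Cost = 101.9 kWh × €0.106/kWh = €10.80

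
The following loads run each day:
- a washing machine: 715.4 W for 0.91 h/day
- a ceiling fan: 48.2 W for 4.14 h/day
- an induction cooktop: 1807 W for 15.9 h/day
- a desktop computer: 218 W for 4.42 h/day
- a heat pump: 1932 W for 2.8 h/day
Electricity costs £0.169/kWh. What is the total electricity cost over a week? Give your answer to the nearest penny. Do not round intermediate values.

washing machine: 715.4 W × 0.91 h × 7 d = 4,557 Wh = 4.557 kWh
ceiling fan: 48.2 W × 4.14 h × 7 d = 1,397 Wh = 1.397 kWh
induction cooktop: 1807 W × 15.9 h × 7 d = 201,119 Wh = 201.1 kWh
desktop computer: 218 W × 4.42 h × 7 d = 6,745 Wh = 6.745 kWh
heat pump: 1932 W × 2.8 h × 7 d = 37,867 Wh = 37.87 kWh
Total energy = 4.557 + 1.397 + 201.1 + 6.745 + 37.87 = 251.7 kWh
Cost = 251.7 kWh × £0.169 = £42.53

£42.53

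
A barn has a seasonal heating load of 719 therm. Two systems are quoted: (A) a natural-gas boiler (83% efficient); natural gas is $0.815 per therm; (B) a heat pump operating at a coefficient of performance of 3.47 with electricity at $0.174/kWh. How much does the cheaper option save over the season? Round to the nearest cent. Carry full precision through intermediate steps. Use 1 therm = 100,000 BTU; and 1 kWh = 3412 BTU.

Heat load = 719 therm × 100,000 = 71,900,000 BTU
Gas: input = 71,900,000 / 0.830 = 86,626,506 BTU = 866.3 therm → 866.3 × $0.815 = $706.01
Heat pump: 71,900,000 BTU / 3412 = 21,070 kWh heat; / 3.47 = 6,073 kWh in → × $0.174 = $1,056.67
Difference = |$706.01 − $1,056.67| = $350.66

$350.66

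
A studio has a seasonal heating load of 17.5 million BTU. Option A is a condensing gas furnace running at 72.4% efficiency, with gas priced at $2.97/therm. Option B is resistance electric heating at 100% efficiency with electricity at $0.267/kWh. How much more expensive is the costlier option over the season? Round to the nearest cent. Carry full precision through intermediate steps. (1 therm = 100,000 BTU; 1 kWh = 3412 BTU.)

Heat load = 17.5 × 10⁶ BTU = 17,500,000 BTU
Gas: input = 17,500,000 / 0.724 = 24,171,271 BTU = 241.7 therm → 241.7 × $2.97 = $717.89
Electric: 17,500,000 BTU / 3412 = 5,129 kWh → × $0.267 = $1,369.43
Difference = |$717.89 − $1,369.43| = $651.54

$651.54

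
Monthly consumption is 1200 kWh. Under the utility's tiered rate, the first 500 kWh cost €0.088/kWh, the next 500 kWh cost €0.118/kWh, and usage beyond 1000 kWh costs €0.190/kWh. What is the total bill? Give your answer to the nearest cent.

First 500 kWh × €0.088 = €44.00
Next 500 kWh × €0.118 = €59.00
Remaining 200 kWh × €0.190 = €38.00
Total = €141.00

€141.00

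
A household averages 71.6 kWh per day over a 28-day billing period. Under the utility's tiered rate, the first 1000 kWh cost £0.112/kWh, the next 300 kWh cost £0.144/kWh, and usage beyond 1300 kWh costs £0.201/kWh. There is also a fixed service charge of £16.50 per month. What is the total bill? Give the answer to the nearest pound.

Usage = 71.6 kWh/day × 28 days = 2004.8 kWh
First 1000 kWh × £0.112 = £112.00
Next 300 kWh × £0.144 = £43.20
Remaining 704.8 kWh × £0.201 = £141.66
Energy charge = £296.86; + service £16.50 = £313.36 ≈ £313

£313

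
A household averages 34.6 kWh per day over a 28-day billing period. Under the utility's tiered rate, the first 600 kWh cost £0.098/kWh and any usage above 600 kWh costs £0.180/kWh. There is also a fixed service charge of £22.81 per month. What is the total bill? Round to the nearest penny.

£147.99

Usage = 34.6 kWh/day × 28 days = 968.8 kWh
First 600 kWh × £0.098 = £58.80
Remaining 368.8 kWh × £0.180 = £66.38
Energy charge = £125.18; + service £22.81 = £147.99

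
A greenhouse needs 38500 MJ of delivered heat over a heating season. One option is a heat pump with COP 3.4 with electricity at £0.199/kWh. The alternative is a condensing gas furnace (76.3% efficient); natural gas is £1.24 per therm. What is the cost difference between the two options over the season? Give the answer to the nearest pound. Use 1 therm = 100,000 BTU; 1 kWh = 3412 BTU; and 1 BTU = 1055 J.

£33

Heat load = 38500 MJ = 38,500,000,000 J / 1055 = 36,492,891 BTU
Gas: input = 36,492,891 / 0.763 = 47,828,166 BTU = 478.3 therm → 478.3 × £1.24 = £593.07
Heat pump: 36,492,891 BTU / 3412 = 10,700 kWh heat; / 3.4 = 3,146 kWh in → × £0.199 = £626.00
Difference = |£593.07 − £626.00| = £32.93 ≈ £33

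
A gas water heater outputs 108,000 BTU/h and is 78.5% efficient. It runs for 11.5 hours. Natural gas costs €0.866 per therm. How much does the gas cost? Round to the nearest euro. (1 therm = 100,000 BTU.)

€14

Heat delivered = 108,000 BTU/h × 11.5 h = 1,242,000 BTU
Gas input = 1,242,000 / 0.785 = 1,582,166 BTU
= 1,582,166 / 100,000 = 15.82 therm
Cost = 15.82 × €0.866/therm = €13.70 ≈ €14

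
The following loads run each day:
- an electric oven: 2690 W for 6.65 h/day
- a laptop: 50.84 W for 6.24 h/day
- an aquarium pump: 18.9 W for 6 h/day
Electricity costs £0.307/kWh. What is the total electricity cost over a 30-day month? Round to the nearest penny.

£168.72

electric oven: 2690 W × 6.65 h × 30 d = 536,655 Wh = 536.7 kWh
laptop: 50.84 W × 6.24 h × 30 d = 9,517 Wh = 9.517 kWh
aquarium pump: 18.9 W × 6 h × 30 d = 3,402 Wh = 3.402 kWh
Total energy = 536.7 + 9.517 + 3.402 = 549.6 kWh
Cost = 549.6 kWh × £0.307 = £168.72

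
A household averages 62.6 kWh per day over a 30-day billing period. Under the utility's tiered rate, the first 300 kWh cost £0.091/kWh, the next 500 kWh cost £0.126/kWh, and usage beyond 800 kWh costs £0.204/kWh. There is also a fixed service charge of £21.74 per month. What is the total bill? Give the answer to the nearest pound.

£332

Usage = 62.6 kWh/day × 30 days = 1878 kWh
First 300 kWh × £0.091 = £27.30
Next 500 kWh × £0.126 = £63.00
Remaining 1078 kWh × £0.204 = £219.91
Energy charge = £310.21; + service £21.74 = £331.95 ≈ £332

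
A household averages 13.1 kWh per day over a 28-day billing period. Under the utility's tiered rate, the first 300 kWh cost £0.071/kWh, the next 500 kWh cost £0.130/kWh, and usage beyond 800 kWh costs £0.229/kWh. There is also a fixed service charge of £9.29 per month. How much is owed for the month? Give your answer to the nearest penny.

£39.27

Usage = 13.1 kWh/day × 28 days = 366.8 kWh
First 300 kWh × £0.071 = £21.30
Next 66.8 kWh × £0.130 = £8.68
Remaining tier: 0 kWh (not reached)
Energy charge = £29.98; + service £9.29 = £39.27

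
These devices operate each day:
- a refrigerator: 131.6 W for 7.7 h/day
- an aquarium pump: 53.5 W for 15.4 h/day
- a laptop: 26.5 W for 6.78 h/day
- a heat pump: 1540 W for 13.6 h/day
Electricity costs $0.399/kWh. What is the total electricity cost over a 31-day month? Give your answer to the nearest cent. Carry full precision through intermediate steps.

$284.00

refrigerator: 131.6 W × 7.7 h × 31 d = 31,413 Wh = 31.41 kWh
aquarium pump: 53.5 W × 15.4 h × 31 d = 25,541 Wh = 25.54 kWh
laptop: 26.5 W × 6.78 h × 31 d = 5,570 Wh = 5.57 kWh
heat pump: 1540 W × 13.6 h × 31 d = 649,264 Wh = 649.3 kWh
Total energy = 31.41 + 25.54 + 5.57 + 649.3 = 711.8 kWh
Cost = 711.8 kWh × $0.399 = $284.00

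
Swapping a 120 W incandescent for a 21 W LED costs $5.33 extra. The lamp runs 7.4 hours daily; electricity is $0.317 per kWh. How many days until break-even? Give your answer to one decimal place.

Power saved = 120 − 21 = 99 W
Daily energy saved = 99 W × 7.4 h = 732.6 Wh = 0.7326 kWh
Daily savings = 0.7326 × $0.317 = $0.2322
Payback = $5.33 / $0.2322 per day = 22.95 days

23.0 days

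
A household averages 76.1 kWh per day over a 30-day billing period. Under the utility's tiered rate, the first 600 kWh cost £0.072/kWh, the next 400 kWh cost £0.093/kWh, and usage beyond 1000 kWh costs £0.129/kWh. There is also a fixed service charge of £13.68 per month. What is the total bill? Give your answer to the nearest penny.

£259.59

Usage = 76.1 kWh/day × 30 days = 2283 kWh
First 600 kWh × £0.072 = £43.20
Next 400 kWh × £0.093 = £37.20
Remaining 1283 kWh × £0.129 = £165.51
Energy charge = £245.91; + service £13.68 = £259.59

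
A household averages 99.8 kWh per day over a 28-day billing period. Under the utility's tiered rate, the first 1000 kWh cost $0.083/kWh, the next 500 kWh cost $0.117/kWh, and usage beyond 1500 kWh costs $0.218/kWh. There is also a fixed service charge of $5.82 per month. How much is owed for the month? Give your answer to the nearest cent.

$429.50

Usage = 99.8 kWh/day × 28 days = 2794.4 kWh
First 1000 kWh × $0.083 = $83.00
Next 500 kWh × $0.117 = $58.50
Remaining 1294.4 kWh × $0.218 = $282.18
Energy charge = $423.68; + service $5.82 = $429.50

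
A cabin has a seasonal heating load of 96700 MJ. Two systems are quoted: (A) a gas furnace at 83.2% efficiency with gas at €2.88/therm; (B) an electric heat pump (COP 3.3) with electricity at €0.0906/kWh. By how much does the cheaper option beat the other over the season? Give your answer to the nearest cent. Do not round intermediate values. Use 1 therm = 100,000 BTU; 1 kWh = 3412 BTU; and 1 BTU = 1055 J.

Heat load = 96700 MJ = 96,700,000,000 J / 1055 = 91,658,768 BTU
Gas: input = 91,658,768 / 0.832 = 110,166,788 BTU = 1,102 therm → 1,102 × €2.88 = €3,172.80
Heat pump: 91,658,768 BTU / 3412 = 26,860 kWh heat; / 3.3 = 8,140 kWh in → × €0.0906 = €737.53
Difference = |€3,172.80 − €737.53| = €2,435.27

€2435.27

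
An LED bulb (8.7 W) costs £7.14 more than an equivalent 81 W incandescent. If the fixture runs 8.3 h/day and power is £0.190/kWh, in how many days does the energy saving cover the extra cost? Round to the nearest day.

Power saved = 81 − 8.7 = 72.3 W
Daily energy saved = 72.3 W × 8.3 h = 600.1 Wh = 0.60009 kWh
Daily savings = 0.60009 × £0.190 = £0.1140
Payback = £7.14 / £0.1140 per day = 62.62 days

63 days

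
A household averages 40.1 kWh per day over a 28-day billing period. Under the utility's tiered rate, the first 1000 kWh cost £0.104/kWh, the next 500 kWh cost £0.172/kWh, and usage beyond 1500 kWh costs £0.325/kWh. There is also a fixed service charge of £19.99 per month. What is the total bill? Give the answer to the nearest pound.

Usage = 40.1 kWh/day × 28 days = 1122.8 kWh
First 1000 kWh × £0.104 = £104.00
Next 122.8 kWh × £0.172 = £21.12
Remaining tier: 0 kWh (not reached)
Energy charge = £125.12; + service £19.99 = £145.11 ≈ £145

£145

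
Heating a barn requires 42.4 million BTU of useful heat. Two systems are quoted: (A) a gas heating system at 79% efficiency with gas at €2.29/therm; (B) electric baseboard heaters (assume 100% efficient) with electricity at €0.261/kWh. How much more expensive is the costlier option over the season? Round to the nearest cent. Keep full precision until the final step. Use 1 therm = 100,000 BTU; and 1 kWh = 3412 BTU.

Heat load = 42.4 × 10⁶ BTU = 42,400,000 BTU
Gas: input = 42,400,000 / 0.79 = 53,670,886 BTU = 536.7 therm → 536.7 × €2.29 = €1,229.06
Electric: 42,400,000 BTU / 3412 = 12,430 kWh → × €0.261 = €3,243.38
Difference = |€1,229.06 − €3,243.38| = €2,014.31

€2014.31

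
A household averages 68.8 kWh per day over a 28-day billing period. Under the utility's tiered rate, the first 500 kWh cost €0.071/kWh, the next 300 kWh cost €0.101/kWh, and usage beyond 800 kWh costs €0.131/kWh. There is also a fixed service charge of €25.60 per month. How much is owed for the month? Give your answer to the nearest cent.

€238.96

Usage = 68.8 kWh/day × 28 days = 1926.4 kWh
First 500 kWh × €0.071 = €35.50
Next 300 kWh × €0.101 = €30.30
Remaining 1126.4 kWh × €0.131 = €147.56
Energy charge = €213.36; + service €25.60 = €238.96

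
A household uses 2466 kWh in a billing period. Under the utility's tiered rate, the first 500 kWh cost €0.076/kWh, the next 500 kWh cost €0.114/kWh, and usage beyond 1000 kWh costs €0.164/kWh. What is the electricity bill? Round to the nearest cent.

First 500 kWh × €0.076 = €38.00
Next 500 kWh × €0.114 = €57.00
Remaining 1466 kWh × €0.164 = €240.42
Total = €335.42

€335.42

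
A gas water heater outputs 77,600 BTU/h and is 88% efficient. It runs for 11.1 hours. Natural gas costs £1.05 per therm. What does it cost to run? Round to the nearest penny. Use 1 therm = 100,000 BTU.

£10.28

Heat delivered = 77,600 BTU/h × 11.1 h = 861,360 BTU
Gas input = 861,360 / 0.88 = 978,818 BTU
= 978,818 / 100,000 = 9.788 therm
Cost = 9.788 × £1.05/therm = £10.28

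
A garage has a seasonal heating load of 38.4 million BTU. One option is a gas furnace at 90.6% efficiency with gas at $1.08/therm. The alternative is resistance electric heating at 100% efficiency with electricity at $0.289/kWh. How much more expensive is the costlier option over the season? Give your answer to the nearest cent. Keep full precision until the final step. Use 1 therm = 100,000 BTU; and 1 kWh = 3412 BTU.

Heat load = 38.4 × 10⁶ BTU = 38,400,000 BTU
Gas: input = 38,400,000 / 0.906 = 42,384,106 BTU = 423.8 therm → 423.8 × $1.08 = $457.75
Electric: 38,400,000 BTU / 3412 = 11,250 kWh → × $0.289 = $3,252.52
Difference = |$457.75 − $3,252.52| = $2,794.77

$2794.77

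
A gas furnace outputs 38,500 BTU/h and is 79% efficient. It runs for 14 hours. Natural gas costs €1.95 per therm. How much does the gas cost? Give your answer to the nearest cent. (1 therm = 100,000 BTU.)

Heat delivered = 38,500 BTU/h × 14 h = 539,000 BTU
Gas input = 539,000 / 0.79 = 682,278 BTU
= 682,278 / 100,000 = 6.823 therm
Cost = 6.823 × €1.95/therm = €13.30

€13.30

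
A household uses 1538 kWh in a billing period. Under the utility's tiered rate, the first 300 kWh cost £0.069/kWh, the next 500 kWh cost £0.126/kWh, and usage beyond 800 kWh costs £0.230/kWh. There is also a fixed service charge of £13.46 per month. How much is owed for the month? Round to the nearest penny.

£266.90

First 300 kWh × £0.069 = £20.70
Next 500 kWh × £0.126 = £63.00
Remaining 738 kWh × £0.230 = £169.74
Energy charge = £253.44; + service £13.46 = £266.90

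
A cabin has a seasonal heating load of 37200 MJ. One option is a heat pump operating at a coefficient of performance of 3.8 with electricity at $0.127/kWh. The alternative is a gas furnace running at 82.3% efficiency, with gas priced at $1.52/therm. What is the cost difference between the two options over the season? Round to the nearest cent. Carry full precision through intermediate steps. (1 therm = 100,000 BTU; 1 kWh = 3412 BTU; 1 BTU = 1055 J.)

Heat load = 37200 MJ = 37,200,000,000 J / 1055 = 35,260,664 BTU
Gas: input = 35,260,664 / 0.823 = 42,844,063 BTU = 428.4 therm → 428.4 × $1.52 = $651.23
Heat pump: 35,260,664 BTU / 3412 = 10,330 kWh heat; / 3.8 = 2,720 kWh in → × $0.127 = $345.38
Difference = |$651.23 − $345.38| = $305.85

$305.85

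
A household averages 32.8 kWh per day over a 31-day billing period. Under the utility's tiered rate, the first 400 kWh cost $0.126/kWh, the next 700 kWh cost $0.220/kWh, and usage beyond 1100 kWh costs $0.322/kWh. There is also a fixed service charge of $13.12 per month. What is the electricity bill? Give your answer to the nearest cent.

$199.22

Usage = 32.8 kWh/day × 31 days = 1016.8 kWh
First 400 kWh × $0.126 = $50.40
Next 616.8 kWh × $0.220 = $135.70
Remaining tier: 0 kWh (not reached)
Energy charge = $186.10; + service $13.12 = $199.22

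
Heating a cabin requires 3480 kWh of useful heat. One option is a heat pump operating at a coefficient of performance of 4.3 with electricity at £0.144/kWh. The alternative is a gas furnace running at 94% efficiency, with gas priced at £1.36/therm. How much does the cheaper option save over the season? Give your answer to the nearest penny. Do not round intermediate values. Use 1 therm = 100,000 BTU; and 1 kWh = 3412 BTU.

£55.25

Heat load = 3480 kWh × 3412 = 11,873,760 BTU
Gas: input = 11,873,760 / 0.94 = 12,631,660 BTU = 126.3 therm → 126.3 × £1.36 = £171.79
Heat pump: 11,873,760 BTU / 3412 = 3,480 kWh heat; / 4.3 = 809.3 kWh in → × £0.144 = £116.54
Difference = |£171.79 − £116.54| = £55.25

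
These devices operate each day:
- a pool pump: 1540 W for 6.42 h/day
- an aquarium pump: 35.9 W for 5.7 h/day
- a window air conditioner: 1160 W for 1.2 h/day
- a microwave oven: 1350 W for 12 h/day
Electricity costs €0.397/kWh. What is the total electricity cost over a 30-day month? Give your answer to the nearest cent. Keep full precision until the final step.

pool pump: 1540 W × 6.42 h × 30 d = 296,604 Wh = 296.6 kWh
aquarium pump: 35.9 W × 5.7 h × 30 d = 6,139 Wh = 6.139 kWh
window air conditioner: 1160 W × 1.2 h × 30 d = 41,760 Wh = 41.76 kWh
microwave oven: 1350 W × 12 h × 30 d = 486,000 Wh = 486 kWh
Total energy = 296.6 + 6.139 + 41.76 + 486 = 830.5 kWh
Cost = 830.5 kWh × €0.397 = €329.71

€329.71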